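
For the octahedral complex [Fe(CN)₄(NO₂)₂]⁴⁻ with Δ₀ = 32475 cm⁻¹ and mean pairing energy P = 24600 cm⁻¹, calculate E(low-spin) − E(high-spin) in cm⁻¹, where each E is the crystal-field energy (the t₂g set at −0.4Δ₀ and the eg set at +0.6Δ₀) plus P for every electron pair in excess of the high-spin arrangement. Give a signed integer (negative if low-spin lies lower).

-15750

Ligand charges: 4×(-1) from CN⁻ and 2×(-1) from NO₂⁻ sum to -6; with overall charge -4, Fe is +2.
Group 8 minus oxidation state +2 gives a d⁶ configuration for Fe²⁺.
In the high-spin limit (t₂g⁴ eg²) the orbital term is -0.4Δ₀ = -12990 cm⁻¹, with no excess pairing.
Low-spin: t₂g⁶ eg⁰, orbital CFSE = -2.4Δ₀ = -77940 cm⁻¹; plus 2 excess pairs × P = +49200 cm⁻¹; total -28740 cm⁻¹.
The difference is -28740 − (-12990) = -15750 cm⁻¹, so low-spin lies lower.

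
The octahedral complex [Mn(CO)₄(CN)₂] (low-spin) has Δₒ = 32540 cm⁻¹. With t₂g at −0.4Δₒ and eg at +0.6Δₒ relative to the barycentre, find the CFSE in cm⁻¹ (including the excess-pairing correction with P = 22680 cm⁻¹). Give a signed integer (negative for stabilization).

-19720

Ligand charges: 4×(+0) from CO and 2×(-1) from CN⁻ sum to -2; with overall charge +0, Mn is +2.
Mn sits in group 7; removing 2 electrons leaves Mn²⁺ with 7 − 2 = 5 d electrons.
The d⁵ electrons fill as t₂g⁵ eg⁰.
Orbital CFSE = 5(-0.4) + 0(0.6) = -2.0Δₒ = -2.0 × 32540 = -65080 cm⁻¹.
Relative to high-spin t₂g³ eg² (0 paired), the low-spin configuration has 2 additional pairs, contributing +2 × 22680 = +45360 cm⁻¹.
Net CFSE = -65080 + 45360 = -19720 cm⁻¹.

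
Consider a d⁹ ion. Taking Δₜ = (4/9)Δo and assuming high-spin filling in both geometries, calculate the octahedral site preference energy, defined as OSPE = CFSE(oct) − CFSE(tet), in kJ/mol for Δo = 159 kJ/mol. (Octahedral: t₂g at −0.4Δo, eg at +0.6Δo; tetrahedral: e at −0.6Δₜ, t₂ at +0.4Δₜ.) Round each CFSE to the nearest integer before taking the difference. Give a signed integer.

-67

In an octahedral site d⁹ (HS) is t₂g⁶ eg³, giving CFSE(oct) = -0.6Δo = -95 kJ/mol.
Tetrahedral e⁴ t₂⁵ gives -0.4Δₜ = -0.4 × (4/9) × 159 = -28 kJ/mol.
OSPE = CFSE(oct) − CFSE(tet) = -95 − (-28) = -67 kJ/mol.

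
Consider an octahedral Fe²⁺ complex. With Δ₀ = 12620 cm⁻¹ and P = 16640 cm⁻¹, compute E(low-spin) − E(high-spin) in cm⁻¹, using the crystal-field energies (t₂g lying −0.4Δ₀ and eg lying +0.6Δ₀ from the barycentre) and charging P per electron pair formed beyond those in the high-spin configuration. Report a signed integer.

Fe sits in group 8; removing 2 electrons leaves Fe²⁺ with 8 − 2 = 6 d electrons.
In the high-spin limit (t₂g⁴ eg²) the orbital term is -0.4Δ₀ = -5048 cm⁻¹, with no excess pairing.
Low-spin: t₂g⁶ eg⁰, orbital CFSE = -2.4Δ₀ = -30288 cm⁻¹; plus 2 excess pairs × P = +33280 cm⁻¹; total 2992 cm⁻¹.
Thus E(LS) − E(HS) = 8040 cm⁻¹.

8040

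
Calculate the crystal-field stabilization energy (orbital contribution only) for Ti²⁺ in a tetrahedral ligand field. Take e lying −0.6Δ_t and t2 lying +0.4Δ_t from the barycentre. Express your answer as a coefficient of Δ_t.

-1.2 Δ_t

Ti sits in group 4; removing 2 electrons leaves Ti²⁺ with 4 − 2 = 2 d electrons.
Tetrahedral fields are weak (Δₜ ≈ 4/9 Δₒ), so electrons fill high-spin.
Configuration: e^2 t2^0.
CFSE = 2(-0.6Δ_t) + 0(0.4Δ_t) = -1.2Δ_t + 0.0Δ_t = -1.2Δ_t.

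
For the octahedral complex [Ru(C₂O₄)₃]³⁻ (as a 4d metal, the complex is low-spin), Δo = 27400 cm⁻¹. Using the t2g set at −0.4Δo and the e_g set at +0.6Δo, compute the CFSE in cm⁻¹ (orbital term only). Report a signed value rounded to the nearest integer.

-54800

Each C₂O₄²⁻ contributes -2; 3 × (-2) = -6. With overall charge -3, Ru is in the +3 oxidation state.
Ru³⁺: group 8, so d-count = 8 − 3 = 5.
Configuration: t2g^5 e_g^0.
CFSE(orbital) = 5×(-0.4Δo) + 0×(0.6Δo) = -2.0Δo; with Δo = 27400 cm⁻¹ that is -54800 cm⁻¹.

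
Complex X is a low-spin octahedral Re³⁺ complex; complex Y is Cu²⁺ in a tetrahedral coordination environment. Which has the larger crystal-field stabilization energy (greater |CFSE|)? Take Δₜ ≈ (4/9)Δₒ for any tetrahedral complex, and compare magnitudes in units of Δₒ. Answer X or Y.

X

X: Re³⁺: group 7, so d-count = 7 − 3 = 4; t2g^4 e_g^0, CFSE = -1.6Δₒ.
Y: Cu²⁺: group 11, so d-count = 11 − 2 = 9; Tetrahedral splitting is small, so the complex is high-spin; e⁴ t₂⁵, CFSE = -0.4Δₜ ≈ -0.18Δₒ.
So X has the larger |CFSE|.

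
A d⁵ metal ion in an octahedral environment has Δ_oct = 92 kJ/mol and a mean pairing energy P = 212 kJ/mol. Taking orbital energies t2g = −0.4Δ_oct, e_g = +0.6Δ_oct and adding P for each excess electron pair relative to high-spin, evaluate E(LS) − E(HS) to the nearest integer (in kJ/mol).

High-spin: t2g^3 e_g^2, CFSE = 0.0Δ_oct = 0 kJ/mol.
For low-spin the configuration is t2g^5 e_g^0: orbital energy -2.0 × 92 = -184 kJ/mol, and 2 additional pairs relative to high-spin add 424 kJ/mol, giving 240 kJ/mol.
Thus E(LS) − E(HS) = 240 kJ/mol.

240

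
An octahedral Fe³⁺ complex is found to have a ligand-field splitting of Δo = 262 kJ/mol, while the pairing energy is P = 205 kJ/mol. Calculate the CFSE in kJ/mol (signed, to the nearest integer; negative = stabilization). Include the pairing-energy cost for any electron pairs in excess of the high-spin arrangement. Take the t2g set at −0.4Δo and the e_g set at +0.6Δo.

Fe sits in group 8; removing 3 electrons leaves Fe³⁺ with 8 − 3 = 5 d electrons.
Δo > P, so pairing is preferred: the ground state is low-spin.
That gives t2g^5 e_g^0.
Orbital CFSE = -2.0Δo = -2.0 × 262 = -524 kJ/mol.
Excess pairs vs high-spin: 2 − 0 = 2; pairing cost = +410 kJ/mol.
Net CFSE = -524 + 410 = -114 kJ/mol.

-114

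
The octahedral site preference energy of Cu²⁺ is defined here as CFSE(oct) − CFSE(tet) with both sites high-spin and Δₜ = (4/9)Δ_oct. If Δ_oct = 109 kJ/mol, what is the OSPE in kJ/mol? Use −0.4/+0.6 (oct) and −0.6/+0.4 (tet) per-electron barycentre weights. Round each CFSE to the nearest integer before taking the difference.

Cu sits in group 11; removing 2 electrons leaves Cu²⁺ with 11 − 2 = 9 d electrons.
Octahedral high-spin t₂g⁶ eg³: CFSE = -0.6 × 109 = -65 kJ/mol.
Tetrahedral e⁴ t₂⁵ gives -0.4Δₜ = -0.4 × (4/9) × 109 = -19 kJ/mol.
OSPE = -65 − (-19) = -46 kJ/mol.

-46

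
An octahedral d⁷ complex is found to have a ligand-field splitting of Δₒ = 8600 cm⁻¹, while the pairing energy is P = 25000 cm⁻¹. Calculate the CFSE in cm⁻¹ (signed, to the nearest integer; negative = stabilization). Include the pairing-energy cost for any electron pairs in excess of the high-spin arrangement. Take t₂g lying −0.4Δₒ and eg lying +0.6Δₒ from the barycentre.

-6880

Since Δₒ = 8600 cm⁻¹ < P = 25000 cm⁻¹, the complex adopts the high-spin configuration.
Filling d⁷ accordingly: t₂g⁵ eg².
Orbital CFSE = -0.8Δₒ = -0.8 × 8600 = -6880 cm⁻¹.
High-spin has no excess pairs, so no pairing correction applies.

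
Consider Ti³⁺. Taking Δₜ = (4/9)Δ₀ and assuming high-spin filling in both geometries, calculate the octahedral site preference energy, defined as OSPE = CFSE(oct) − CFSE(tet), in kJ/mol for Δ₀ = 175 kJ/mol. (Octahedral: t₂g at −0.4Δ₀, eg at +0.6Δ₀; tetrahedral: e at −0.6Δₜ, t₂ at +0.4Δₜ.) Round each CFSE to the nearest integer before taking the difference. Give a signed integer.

Ti is in group 4, so Ti³⁺ is d¹ (4 − 3 = 1).
In an octahedral site d¹ (HS) is t₂g¹ eg⁰, giving CFSE(oct) = -0.4Δ₀ = -70 kJ/mol.
Tetrahedral e¹ t₂⁰ gives -0.6Δₜ = -0.6 × (4/9) × 175 = -47 kJ/mol.
OSPE = CFSE(oct) − CFSE(tet) = -70 − (-47) = -23 kJ/mol.

-23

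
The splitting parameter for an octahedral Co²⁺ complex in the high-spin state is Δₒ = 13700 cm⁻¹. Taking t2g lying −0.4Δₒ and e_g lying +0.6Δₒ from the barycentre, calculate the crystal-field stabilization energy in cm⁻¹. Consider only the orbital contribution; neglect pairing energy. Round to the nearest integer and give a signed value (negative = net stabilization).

Co sits in group 9; removing 2 electrons leaves Co²⁺ with 9 − 2 = 7 d electrons.
Configuration: t2g^5 e_g^2.
CFSE(orbital) = 5×(-0.4Δₒ) + 2×(0.6Δₒ) = -0.8Δₒ; with Δₒ = 13700 cm⁻¹ that is -10960 cm⁻¹.

-10960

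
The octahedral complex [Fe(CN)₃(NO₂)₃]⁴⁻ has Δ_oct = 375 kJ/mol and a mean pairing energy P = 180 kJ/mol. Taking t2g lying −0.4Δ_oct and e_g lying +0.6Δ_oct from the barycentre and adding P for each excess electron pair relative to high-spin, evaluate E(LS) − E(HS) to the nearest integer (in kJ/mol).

-390

Ligand charges: 3×(-1) from CN⁻ and 3×(-1) from NO₂⁻ sum to -6; with overall charge -4, Fe is +2.
Fe is in group 8, so Fe²⁺ is d⁶ (8 − 2 = 6).
High-spin: t2g^4 e_g^2, CFSE = -0.4Δ_oct = -150 kJ/mol.
For low-spin the configuration is t2g^6 e_g^0: orbital energy -2.4 × 375 = -900 kJ/mol, and 2 additional pairs relative to high-spin add 360 kJ/mol, giving -540 kJ/mol.
Thus E(LS) − E(HS) = -390 kJ/mol.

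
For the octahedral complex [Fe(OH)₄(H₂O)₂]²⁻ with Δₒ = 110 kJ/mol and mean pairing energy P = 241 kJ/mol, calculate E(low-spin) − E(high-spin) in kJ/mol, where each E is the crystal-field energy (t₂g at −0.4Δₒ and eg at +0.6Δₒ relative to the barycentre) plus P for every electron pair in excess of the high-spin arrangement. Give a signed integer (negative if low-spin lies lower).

262

Ligand charges: 4×(-1) from OH⁻ and 2×(+0) from H₂O sum to -4; with overall charge -2, Fe is +2.
Fe²⁺: group 8, so d-count = 8 − 2 = 6.
High-spin d⁶ fills as t₂g⁴ eg² with CFSE 4(−0.4) + 2(+0.6) = -0.4Δₒ = -44 kJ/mol.
Low-spin: t₂g⁶ eg⁰, orbital CFSE = -2.4Δₒ = -264 kJ/mol; plus 2 excess pairs × P = +482 kJ/mol; total 218 kJ/mol.
The difference is 218 − (-44) = 262 kJ/mol, so high-spin lies lower.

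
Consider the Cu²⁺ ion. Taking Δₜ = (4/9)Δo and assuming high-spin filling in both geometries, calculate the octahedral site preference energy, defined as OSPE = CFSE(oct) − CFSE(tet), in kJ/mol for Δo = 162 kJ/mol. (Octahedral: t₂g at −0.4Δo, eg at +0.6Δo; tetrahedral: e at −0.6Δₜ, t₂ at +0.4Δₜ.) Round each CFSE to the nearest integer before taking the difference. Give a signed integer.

Cu²⁺: group 11, so d-count = 11 − 2 = 9.
Octahedral high-spin t₂g⁶ eg³: CFSE = -0.6 × 162 = -97 kJ/mol.
Tetrahedral: e⁴ t₂⁵, CFSE = 4(−0.6) + 5(+0.4) = -0.4Δₜ = -0.4 × (4/9) × 162 = -29 kJ/mol.
OSPE = CFSE(oct) − CFSE(tet) = -97 − (-29) = -68 kJ/mol.

-68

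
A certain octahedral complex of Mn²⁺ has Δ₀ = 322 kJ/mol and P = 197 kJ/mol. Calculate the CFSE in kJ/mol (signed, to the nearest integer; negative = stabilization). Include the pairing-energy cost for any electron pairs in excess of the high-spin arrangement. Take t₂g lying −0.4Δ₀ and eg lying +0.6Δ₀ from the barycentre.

Mn sits in group 7; removing 2 electrons leaves Mn²⁺ with 7 − 2 = 5 d electrons.
Here Δ₀ > P (322 > 197), so the low-spin state is favoured.
Configuration: t₂g⁵ eg⁰.
Orbital CFSE = -2.0Δ₀ = -2.0 × 322 = -644 kJ/mol.
Excess pairs vs high-spin: 2 − 0 = 2; pairing cost = +394 kJ/mol.
Net CFSE = -644 + 394 = -250 kJ/mol.

-250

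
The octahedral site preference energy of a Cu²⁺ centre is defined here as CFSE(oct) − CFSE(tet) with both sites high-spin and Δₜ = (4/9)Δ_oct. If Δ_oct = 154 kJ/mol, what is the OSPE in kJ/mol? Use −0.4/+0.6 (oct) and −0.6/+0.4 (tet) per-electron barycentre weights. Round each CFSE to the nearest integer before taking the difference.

-65

Cu sits in group 11; removing 2 electrons leaves Cu²⁺ with 11 − 2 = 9 d electrons.
In an octahedral site d⁹ (HS) is t₂g⁶ eg³, giving CFSE(oct) = -0.6Δ_oct = -92 kJ/mol.
Tetrahedral: e⁴ t₂⁵, CFSE = 4(−0.6) + 5(+0.4) = -0.4Δₜ = -0.4 × (4/9) × 154 = -27 kJ/mol.
OSPE = -92 − (-27) = -65 kJ/mol.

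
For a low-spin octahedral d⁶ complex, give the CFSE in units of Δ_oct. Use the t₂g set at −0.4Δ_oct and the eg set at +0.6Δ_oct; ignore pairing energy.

-2.4 Δ_oct

Configuration: t₂g⁶ eg⁰.
CFSE = 6(-0.4Δ_oct) + 0(0.6Δ_oct) = -2.4Δ_oct + 0.0Δ_oct = -2.4Δ_oct.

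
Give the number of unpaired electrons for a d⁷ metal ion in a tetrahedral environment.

Tetrahedral fields are weak (Δₜ ≈ 4/9 Δₒ), so electrons fill high-spin.
Configuration: e⁴ t₂³, giving 3 unpaired electrons.

3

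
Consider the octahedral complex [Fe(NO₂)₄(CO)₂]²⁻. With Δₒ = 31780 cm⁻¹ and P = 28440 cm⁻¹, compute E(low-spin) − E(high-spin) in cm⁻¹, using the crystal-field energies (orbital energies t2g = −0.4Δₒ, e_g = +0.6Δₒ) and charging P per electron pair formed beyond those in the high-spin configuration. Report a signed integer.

Ligand charges: 4×(-1) from NO₂⁻ and 2×(+0) from CO sum to -4; with overall charge -2, Fe is +2.
Fe sits in group 8; removing 2 electrons leaves Fe²⁺ with 8 − 2 = 6 d electrons.
In the high-spin limit (t2g^4 e_g^2) the orbital term is -0.4Δₒ = -12712 cm⁻¹, with no excess pairing.
Low-spin: t2g^6 e_g^0, orbital CFSE = -2.4Δₒ = -76272 cm⁻¹; plus 2 excess pairs × P = +56880 cm⁻¹; total -19392 cm⁻¹.
The difference is -19392 − (-12712) = -6680 cm⁻¹, so low-spin lies lower.

-6680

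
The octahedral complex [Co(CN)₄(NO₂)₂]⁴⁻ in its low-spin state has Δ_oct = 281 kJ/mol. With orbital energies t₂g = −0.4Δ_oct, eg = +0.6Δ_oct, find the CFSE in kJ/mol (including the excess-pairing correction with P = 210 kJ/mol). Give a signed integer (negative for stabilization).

-296

Ligand charges: 4×(-1) from CN⁻ and 2×(-1) from NO₂⁻ sum to -6; with overall charge -4, Co is +2.
Co is in group 9, so Co²⁺ is d⁷ (9 − 2 = 7).
Configuration: t₂g⁶ eg¹.
Orbital CFSE = 6(-0.4) + 1(0.6) = -1.8Δ_oct = -1.8 × 281 = -506 kJ/mol.
Pairing penalty: 3 pairs vs 2 in the high-spin reference → 1 extra × P = 210 kJ/mol.
Net CFSE = -506 + 210 = -296 kJ/mol.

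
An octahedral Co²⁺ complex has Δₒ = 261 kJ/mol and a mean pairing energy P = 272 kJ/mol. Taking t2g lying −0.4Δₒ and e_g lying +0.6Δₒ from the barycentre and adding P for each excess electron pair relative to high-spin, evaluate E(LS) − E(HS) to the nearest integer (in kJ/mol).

11

Group 9 minus oxidation state +2 gives a d⁷ configuration for Co²⁺.
High-spin d⁷ fills as t2g^5 e_g^2 with CFSE 5(−0.4) + 2(+0.6) = -0.8Δₒ = -209 kJ/mol.
Low-spin t2g^6 e_g^1 gives -1.8Δₒ = -470 kJ/mol, but forming 1 extra pair costs 1P = 272 kJ/mol, so E(LS) = -470 + 272 = -198 kJ/mol.
E(LS) − E(HS) = -198 − (-209) = 11 kJ/mol.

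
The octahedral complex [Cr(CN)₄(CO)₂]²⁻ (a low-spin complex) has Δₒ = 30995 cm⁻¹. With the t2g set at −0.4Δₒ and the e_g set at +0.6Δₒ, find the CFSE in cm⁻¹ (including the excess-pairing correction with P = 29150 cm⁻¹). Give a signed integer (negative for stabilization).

-20442

Ligand charges: 4×(-1) from CN⁻ and 2×(+0) from CO sum to -4; with overall charge -2, Cr is +2.
Cr is in group 6, so Cr²⁺ is d⁴ (6 − 2 = 4).
Electron filling gives t2g^4 e_g^0.
CFSE(orbital) = 4×(-0.4Δₒ) + 0×(0.6Δₒ) = -1.6Δₒ; with Δₒ = 30995 cm⁻¹ that is -49592 cm⁻¹.
Pairing penalty: 1 pair vs 0 in the high-spin reference → 1 extra × P = 29150 cm⁻¹.
Overall CFSE = -49592 + 29150 = -20442 cm⁻¹.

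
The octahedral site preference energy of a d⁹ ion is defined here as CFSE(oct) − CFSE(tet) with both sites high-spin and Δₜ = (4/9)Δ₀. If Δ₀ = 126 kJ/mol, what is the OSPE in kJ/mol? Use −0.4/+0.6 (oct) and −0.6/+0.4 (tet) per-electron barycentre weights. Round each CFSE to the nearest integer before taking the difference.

In an octahedral site d⁹ (HS) is t2g^6 e_g^3, giving CFSE(oct) = -0.6Δ₀ = -76 kJ/mol.
Tetrahedral: e^4 t2^5, CFSE = 4(−0.6) + 5(+0.4) = -0.4Δₜ = -0.4 × (4/9) × 126 = -22 kJ/mol.
OSPE = CFSE(oct) − CFSE(tet) = -76 − (-22) = -54 kJ/mol.

-54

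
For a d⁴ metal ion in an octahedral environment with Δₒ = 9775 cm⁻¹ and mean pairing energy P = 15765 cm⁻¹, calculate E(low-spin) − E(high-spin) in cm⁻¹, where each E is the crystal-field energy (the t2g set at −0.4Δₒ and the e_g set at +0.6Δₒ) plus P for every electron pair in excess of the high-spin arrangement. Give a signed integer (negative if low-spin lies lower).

High-spin: t2g^3 e_g^1, CFSE = -0.6Δₒ = -5865 cm⁻¹.
For low-spin the configuration is t2g^4 e_g^0: orbital energy -1.6 × 9775 = -15640 cm⁻¹, and 1 additional pair relative to high-spin adds 15765 cm⁻¹, giving 125 cm⁻¹.
E(LS) − E(HS) = 125 − (-5865) = 5990 cm⁻¹.

5990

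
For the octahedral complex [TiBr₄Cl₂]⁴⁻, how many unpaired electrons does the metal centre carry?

Ligand charges: 4×(-1) from Br⁻ and 2×(-1) from Cl⁻ sum to -6; with overall charge -4, Ti is +2.
Ti²⁺: group 4, so d-count = 4 − 2 = 2.
Configuration: t₂g² eg⁰, giving 2 unpaired electrons.

2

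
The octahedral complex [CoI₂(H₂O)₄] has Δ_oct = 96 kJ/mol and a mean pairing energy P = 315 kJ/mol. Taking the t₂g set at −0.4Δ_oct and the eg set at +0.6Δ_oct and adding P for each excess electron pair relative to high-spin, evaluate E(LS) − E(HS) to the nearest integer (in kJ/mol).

Ligand charges: 2×(-1) from I⁻ and 4×(+0) from H₂O sum to -2; with overall charge +0, Co is +2.
Co is in group 9, so Co²⁺ is d⁷ (9 − 2 = 7).
In the high-spin limit (t₂g⁵ eg²) the orbital term is -0.8Δ_oct = -77 kJ/mol, with no excess pairing.
Low-spin: t₂g⁶ eg¹, orbital CFSE = -1.8Δ_oct = -173 kJ/mol; plus 1 excess pair × P = +315 kJ/mol; total 142 kJ/mol.
The difference is 142 − (-77) = 219 kJ/mol, so high-spin lies lower.

219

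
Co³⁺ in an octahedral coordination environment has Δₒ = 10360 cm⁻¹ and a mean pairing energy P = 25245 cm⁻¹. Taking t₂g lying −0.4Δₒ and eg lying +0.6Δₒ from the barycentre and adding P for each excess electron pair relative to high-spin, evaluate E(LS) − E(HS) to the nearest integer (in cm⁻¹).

29770

Co is in group 9, so Co³⁺ is d⁶ (9 − 3 = 6).
High-spin: t₂g⁴ eg², CFSE = -0.4Δₒ = -4144 cm⁻¹.
For low-spin the configuration is t₂g⁶ eg⁰: orbital energy -2.4 × 10360 = -24864 cm⁻¹, and 2 additional pairs relative to high-spin add 50490 cm⁻¹, giving 25626 cm⁻¹.
E(LS) − E(HS) = 25626 − (-4144) = 29770 cm⁻¹.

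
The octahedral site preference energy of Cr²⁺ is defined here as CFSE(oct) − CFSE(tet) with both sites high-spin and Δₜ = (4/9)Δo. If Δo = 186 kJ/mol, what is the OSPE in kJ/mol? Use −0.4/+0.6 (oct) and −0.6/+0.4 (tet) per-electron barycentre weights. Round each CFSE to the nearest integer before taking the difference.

-79

Group 6 minus oxidation state +2 gives a d⁴ configuration for Cr²⁺.
Octahedral (high-spin): t2g^3 e_g^1, CFSE = 3(−0.4) + 1(+0.6) = -0.6Δo = -0.6 × 186 = -112 kJ/mol.
In a tetrahedral site the filling is e^2 t2^2: CFSE(tet) = -0.4Δₜ = -0.4 × (4/9)(186) = -33 kJ/mol.
OSPE = -112 − (-33) = -79 kJ/mol.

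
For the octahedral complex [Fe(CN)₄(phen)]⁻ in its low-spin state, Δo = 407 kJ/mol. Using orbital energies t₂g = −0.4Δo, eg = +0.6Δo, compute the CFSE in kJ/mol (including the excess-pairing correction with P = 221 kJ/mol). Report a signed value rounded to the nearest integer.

Ligand charges: 4×(-1) from CN⁻ and 1×(+0) from phen sum to -4; with overall charge -1, Fe is +3.
Fe sits in group 8; removing 3 electrons leaves Fe³⁺ with 8 − 3 = 5 d electrons.
The d⁵ electrons fill as t₂g⁵ eg⁰.
Orbital CFSE = 5(-0.4) + 0(0.6) = -2.0Δo = -2.0 × 407 = -814 kJ/mol.
Relative to high-spin t₂g³ eg² (0 paired), the low-spin configuration has 2 additional pairs, contributing +2 × 221 = +442 kJ/mol.
Overall CFSE = -814 + 442 = -372 kJ/mol.

-372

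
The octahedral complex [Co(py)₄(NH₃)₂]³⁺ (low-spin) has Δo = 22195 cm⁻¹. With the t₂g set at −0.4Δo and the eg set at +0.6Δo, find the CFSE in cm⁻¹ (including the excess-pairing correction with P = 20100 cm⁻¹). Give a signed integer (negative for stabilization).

-13068

Ligand charges: 4×(+0) from py and 2×(+0) from NH₃ sum to +0; with overall charge +3, Co is +3.
Group 9 minus oxidation state +3 gives a d⁶ configuration for Co³⁺.
The d⁶ electrons fill as t₂g⁶ eg⁰.
The orbital stabilization is -2.4Δo = -2.4 × 22195 = -53268 cm⁻¹.
High-spin d⁶ would be t₂g⁴ eg² with 1 pair; low-spin has 3, so 2 excess pairs cost +2P = +40200 cm⁻¹.
Combining: -53268 + 40200 = -13068 cm⁻¹.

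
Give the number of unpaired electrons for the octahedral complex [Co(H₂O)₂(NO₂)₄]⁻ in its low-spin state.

0

Ligand charges: 2×(+0) from H₂O and 4×(-1) from NO₂⁻ sum to -4; with overall charge -1, Co is +3.
Co³⁺: group 9, so d-count = 9 − 3 = 6.
Configuration: t2g^6 e_g^0, giving 0 unpaired electrons.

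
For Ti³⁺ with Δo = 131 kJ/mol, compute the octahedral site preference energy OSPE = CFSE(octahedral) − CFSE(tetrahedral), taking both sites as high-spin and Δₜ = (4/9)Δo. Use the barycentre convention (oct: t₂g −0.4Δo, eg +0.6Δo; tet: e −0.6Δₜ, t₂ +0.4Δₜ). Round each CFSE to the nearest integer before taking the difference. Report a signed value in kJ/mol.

Group 4 minus oxidation state +3 gives a d¹ configuration for Ti³⁺.
Octahedral (high-spin): t₂g¹ eg⁰, CFSE = 1(−0.4) + 0(+0.6) = -0.4Δo = -0.4 × 131 = -52 kJ/mol.
In a tetrahedral site the filling is e¹ t₂⁰: CFSE(tet) = -0.6Δₜ = -0.6 × (4/9)(131) = -35 kJ/mol.
Subtracting, OSPE = -52 − (-35) = -17 kJ/mol.

-17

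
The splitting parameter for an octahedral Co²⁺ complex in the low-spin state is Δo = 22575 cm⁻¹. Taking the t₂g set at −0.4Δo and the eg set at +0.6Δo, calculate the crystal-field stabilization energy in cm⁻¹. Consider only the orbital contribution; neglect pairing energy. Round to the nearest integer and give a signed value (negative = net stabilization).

Co²⁺: group 9, so d-count = 9 − 2 = 7.
Electron filling gives t₂g⁶ eg¹.
The orbital stabilization is -1.8Δo = -1.8 × 22575 = -40635 cm⁻¹.

-40635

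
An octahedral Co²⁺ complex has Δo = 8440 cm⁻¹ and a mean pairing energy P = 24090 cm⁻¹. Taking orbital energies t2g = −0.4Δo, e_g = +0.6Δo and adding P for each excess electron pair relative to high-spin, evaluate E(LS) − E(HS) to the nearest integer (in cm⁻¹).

Co is in group 9, so Co²⁺ is d⁷ (9 − 2 = 7).
In the high-spin limit (t2g^5 e_g^2) the orbital term is -0.8Δo = -6752 cm⁻¹, with no excess pairing.
Low-spin t2g^6 e_g^1 gives -1.8Δo = -15192 cm⁻¹, but forming 1 extra pair costs 1P = 24090 cm⁻¹, so E(LS) = -15192 + 24090 = 8898 cm⁻¹.
Thus E(LS) − E(HS) = 15650 cm⁻¹.

15650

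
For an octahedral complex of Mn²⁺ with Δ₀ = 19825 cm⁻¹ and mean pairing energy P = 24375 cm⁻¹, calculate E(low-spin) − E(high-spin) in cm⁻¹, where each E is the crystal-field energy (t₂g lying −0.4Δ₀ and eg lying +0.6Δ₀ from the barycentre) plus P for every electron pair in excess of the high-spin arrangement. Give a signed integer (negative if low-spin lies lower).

9100

Group 7 minus oxidation state +2 gives a d⁵ configuration for Mn²⁺.
In the high-spin limit (t₂g³ eg²) the orbital term is 0.0Δ₀ = 0 cm⁻¹, with no excess pairing.
Low-spin t₂g⁵ eg⁰ gives -2.0Δ₀ = -39650 cm⁻¹, but forming 2 extra pairs costs 2P = 48750 cm⁻¹, so E(LS) = -39650 + 48750 = 9100 cm⁻¹.
Thus E(LS) − E(HS) = 9100 cm⁻¹.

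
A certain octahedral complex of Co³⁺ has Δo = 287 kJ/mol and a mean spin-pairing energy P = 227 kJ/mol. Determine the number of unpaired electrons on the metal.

0

Co sits in group 9; removing 3 electrons leaves Co³⁺ with 9 − 3 = 6 d electrons.
Δo > P, so pairing is preferred: the ground state is low-spin.
Filling d⁶ accordingly: t2g^6 e_g^0.
Unpaired electrons: 0.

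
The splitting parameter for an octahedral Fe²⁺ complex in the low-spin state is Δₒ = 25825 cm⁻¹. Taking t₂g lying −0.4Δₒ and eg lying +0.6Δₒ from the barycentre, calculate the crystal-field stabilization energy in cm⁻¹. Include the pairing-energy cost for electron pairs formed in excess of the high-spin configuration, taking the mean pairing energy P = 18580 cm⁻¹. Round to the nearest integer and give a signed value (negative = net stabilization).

Fe sits in group 8; removing 2 electrons leaves Fe²⁺ with 8 − 2 = 6 d electrons.
The d⁶ electrons fill as t₂g⁶ eg⁰.
Orbital CFSE = 6(-0.4) + 0(0.6) = -2.4Δₒ = -2.4 × 25825 = -61980 cm⁻¹.
High-spin d⁶ would be t₂g⁴ eg² with 1 pair; low-spin has 3, so 2 excess pairs cost +2P = +37160 cm⁻¹.
Net CFSE = -61980 + 37160 = -24820 cm⁻¹.

-24820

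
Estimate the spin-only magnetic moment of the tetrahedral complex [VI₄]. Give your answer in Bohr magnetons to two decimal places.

Each I⁻ contributes -1; 4 × (-1) = -4. With overall charge +0, V is in the +4 oxidation state.
V sits in group 5; removing 4 electrons leaves V⁴⁺ with 5 − 4 = 1 d electrons.
Tetrahedral splitting is small, so the complex is high-spin.
Configuration: e^1 t2^0 → 1 unpaired electron.
μ(spin-only) = √[1(1+2)] = √3 ≈ 1.73 Bohr magnetons.

1.73 Bohr magnetons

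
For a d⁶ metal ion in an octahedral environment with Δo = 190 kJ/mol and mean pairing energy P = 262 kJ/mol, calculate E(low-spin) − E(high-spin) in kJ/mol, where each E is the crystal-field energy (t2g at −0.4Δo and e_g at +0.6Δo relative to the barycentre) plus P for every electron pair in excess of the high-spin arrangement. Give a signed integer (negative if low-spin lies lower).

144

High-spin: t2g^4 e_g^2, CFSE = -0.4Δo = -76 kJ/mol.
Low-spin t2g^6 e_g^0 gives -2.4Δo = -456 kJ/mol, but forming 2 extra pairs costs 2P = 524 kJ/mol, so E(LS) = -456 + 524 = 68 kJ/mol.
Thus E(LS) − E(HS) = 144 kJ/mol.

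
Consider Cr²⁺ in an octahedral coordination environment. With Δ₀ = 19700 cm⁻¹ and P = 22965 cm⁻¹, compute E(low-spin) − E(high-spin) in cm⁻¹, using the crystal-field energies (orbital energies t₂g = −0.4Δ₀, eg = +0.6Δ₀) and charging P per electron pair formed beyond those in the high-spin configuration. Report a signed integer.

Cr sits in group 6; removing 2 electrons leaves Cr²⁺ with 6 − 2 = 4 d electrons.
In the high-spin limit (t₂g³ eg¹) the orbital term is -0.6Δ₀ = -11820 cm⁻¹, with no excess pairing.
Low-spin t₂g⁴ eg⁰ gives -1.6Δ₀ = -31520 cm⁻¹, but forming 1 extra pair costs 1P = 22965 cm⁻¹, so E(LS) = -31520 + 22965 = -8555 cm⁻¹.
The difference is -8555 − (-11820) = 3265 cm⁻¹, so high-spin lies lower.

3265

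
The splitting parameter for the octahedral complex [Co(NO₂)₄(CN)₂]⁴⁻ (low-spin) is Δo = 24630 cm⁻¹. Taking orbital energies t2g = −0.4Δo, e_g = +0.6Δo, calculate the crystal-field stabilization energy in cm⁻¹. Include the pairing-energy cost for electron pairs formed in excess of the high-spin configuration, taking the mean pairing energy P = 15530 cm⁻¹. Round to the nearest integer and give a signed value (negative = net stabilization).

-28804

Ligand charges: 4×(-1) from NO₂⁻ and 2×(-1) from CN⁻ sum to -6; with overall charge -4, Co is +2.
Co is in group 9, so Co²⁺ is d⁷ (9 − 2 = 7).
Electron filling gives t2g^6 e_g^1.
The orbital stabilization is -1.8Δo = -1.8 × 24630 = -44334 cm⁻¹.
Relative to high-spin t2g^5 e_g^2 (2 paired), the low-spin configuration has 1 additional pair, contributing +1 × 15530 = +15530 cm⁻¹.
Overall CFSE = -44334 + 15530 = -28804 cm⁻¹.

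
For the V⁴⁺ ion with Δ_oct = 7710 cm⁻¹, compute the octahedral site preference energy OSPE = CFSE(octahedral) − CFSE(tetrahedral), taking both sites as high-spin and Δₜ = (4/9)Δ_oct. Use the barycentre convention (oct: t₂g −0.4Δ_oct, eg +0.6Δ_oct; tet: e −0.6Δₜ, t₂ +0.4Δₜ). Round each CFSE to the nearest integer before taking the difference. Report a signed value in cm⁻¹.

-1028

V is in group 5, so V⁴⁺ is d¹ (5 − 4 = 1).
Octahedral (high-spin): t₂g¹ eg⁰, CFSE = 1(−0.4) + 0(+0.6) = -0.4Δ_oct = -0.4 × 7710 = -3084 cm⁻¹.
Tetrahedral e¹ t₂⁰ gives -0.6Δₜ = -0.6 × (4/9) × 7710 = -2056 cm⁻¹.
Subtracting, OSPE = -3084 − (-2056) = -1028 cm⁻¹.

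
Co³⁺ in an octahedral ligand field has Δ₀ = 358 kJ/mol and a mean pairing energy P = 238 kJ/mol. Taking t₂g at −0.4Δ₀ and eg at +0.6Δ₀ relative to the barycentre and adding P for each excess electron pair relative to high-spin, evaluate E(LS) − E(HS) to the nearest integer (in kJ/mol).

-240

Group 9 minus oxidation state +3 gives a d⁶ configuration for Co³⁺.
High-spin: t₂g⁴ eg², CFSE = -0.4Δ₀ = -143 kJ/mol.
For low-spin the configuration is t₂g⁶ eg⁰: orbital energy -2.4 × 358 = -859 kJ/mol, and 2 additional pairs relative to high-spin add 476 kJ/mol, giving -383 kJ/mol.
Thus E(LS) − E(HS) = -240 kJ/mol.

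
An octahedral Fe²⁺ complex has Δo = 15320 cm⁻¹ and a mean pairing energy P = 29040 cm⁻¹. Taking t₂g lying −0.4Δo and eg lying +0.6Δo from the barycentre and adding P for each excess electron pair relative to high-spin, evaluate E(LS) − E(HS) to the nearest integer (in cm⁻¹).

27440

Fe is in group 8, so Fe²⁺ is d⁶ (8 − 2 = 6).
In the high-spin limit (t₂g⁴ eg²) the orbital term is -0.4Δo = -6128 cm⁻¹, with no excess pairing.
Low-spin t₂g⁶ eg⁰ gives -2.4Δo = -36768 cm⁻¹, but forming 2 extra pairs costs 2P = 58080 cm⁻¹, so E(LS) = -36768 + 58080 = 21312 cm⁻¹.
E(LS) − E(HS) = 21312 − (-6128) = 27440 cm⁻¹.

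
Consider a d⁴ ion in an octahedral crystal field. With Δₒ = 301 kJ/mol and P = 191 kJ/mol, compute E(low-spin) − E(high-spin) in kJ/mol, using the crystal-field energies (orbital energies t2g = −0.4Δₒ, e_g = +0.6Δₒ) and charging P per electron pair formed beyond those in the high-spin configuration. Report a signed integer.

-110

In the high-spin limit (t2g^3 e_g^1) the orbital term is -0.6Δₒ = -181 kJ/mol, with no excess pairing.
Low-spin t2g^4 e_g^0 gives -1.6Δₒ = -482 kJ/mol, but forming 1 extra pair costs 1P = 191 kJ/mol, so E(LS) = -482 + 191 = -291 kJ/mol.
The difference is -291 − (-181) = -110 kJ/mol, so low-spin lies lower.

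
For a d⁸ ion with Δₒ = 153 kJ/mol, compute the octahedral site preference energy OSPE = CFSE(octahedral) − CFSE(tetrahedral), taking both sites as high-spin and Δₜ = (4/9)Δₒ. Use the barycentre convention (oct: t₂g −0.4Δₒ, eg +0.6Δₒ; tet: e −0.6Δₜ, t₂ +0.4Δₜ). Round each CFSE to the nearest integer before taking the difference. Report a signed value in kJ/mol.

-130

Octahedral high-spin t₂g⁶ eg²: CFSE = -1.2 × 153 = -184 kJ/mol.
Tetrahedral e⁴ t₂⁴ gives -0.8Δₜ = -0.8 × (4/9) × 153 = -54 kJ/mol.
OSPE = -184 − (-54) = -130 kJ/mol.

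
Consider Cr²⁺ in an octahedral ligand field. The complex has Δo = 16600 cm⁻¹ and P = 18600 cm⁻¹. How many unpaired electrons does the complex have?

4

Cr is in group 6, so Cr²⁺ is d⁴ (6 − 2 = 4).
Δo < P, so pairing is avoided: the ground state is high-spin.
Filling d⁴ accordingly: t2g^3 e_g^1.
Unpaired electrons: 4.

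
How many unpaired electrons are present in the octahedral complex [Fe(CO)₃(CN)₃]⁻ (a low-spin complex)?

Ligand charges: 3×(+0) from CO and 3×(-1) from CN⁻ sum to -3; with overall charge -1, Fe is +2.
Fe²⁺: group 8, so d-count = 8 − 2 = 6.
Configuration: t₂g⁶ eg⁰, giving 0 unpaired electrons.

0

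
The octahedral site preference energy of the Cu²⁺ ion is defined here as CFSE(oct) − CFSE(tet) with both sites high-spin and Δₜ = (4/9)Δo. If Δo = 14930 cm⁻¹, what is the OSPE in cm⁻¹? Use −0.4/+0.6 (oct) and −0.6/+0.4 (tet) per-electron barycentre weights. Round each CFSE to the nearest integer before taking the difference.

Group 11 minus oxidation state +2 gives a d⁹ configuration for Cu²⁺.
Octahedral high-spin t2g^6 e_g^3: CFSE = -0.6 × 14930 = -8958 cm⁻¹.
In a tetrahedral site the filling is e^4 t2^5: CFSE(tet) = -0.4Δₜ = -0.4 × (4/9)(14930) = -2654 cm⁻¹.
OSPE = -8958 − (-2654) = -6304 cm⁻¹.

-6304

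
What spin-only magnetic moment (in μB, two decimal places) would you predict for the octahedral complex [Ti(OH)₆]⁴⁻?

2.83 μB

Each OH⁻ contributes -1; 6 × (-1) = -6. With overall charge -4, Ti is in the +2 oxidation state.
Ti sits in group 4; removing 2 electrons leaves Ti²⁺ with 4 − 2 = 2 d electrons.
Configuration: t₂g² eg⁰ → 2 unpaired electrons.
μ(spin-only) = √[2(2+2)] = √8 ≈ 2.83 μB.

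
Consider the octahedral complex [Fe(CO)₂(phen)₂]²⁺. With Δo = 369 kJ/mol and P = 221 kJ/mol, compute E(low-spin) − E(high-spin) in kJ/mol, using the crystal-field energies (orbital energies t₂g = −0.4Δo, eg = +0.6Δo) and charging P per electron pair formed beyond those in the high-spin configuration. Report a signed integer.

Ligand charges: 2×(+0) from CO and 2×(+0) from phen sum to +0; with overall charge +2, Fe is +2.
Fe²⁺: group 8, so d-count = 8 − 2 = 6.
In the high-spin limit (t₂g⁴ eg²) the orbital term is -0.4Δo = -148 kJ/mol, with no excess pairing.
Low-spin t₂g⁶ eg⁰ gives -2.4Δo = -886 kJ/mol, but forming 2 extra pairs costs 2P = 442 kJ/mol, so E(LS) = -886 + 442 = -444 kJ/mol.
E(LS) − E(HS) = -444 − (-148) = -296 kJ/mol.

-296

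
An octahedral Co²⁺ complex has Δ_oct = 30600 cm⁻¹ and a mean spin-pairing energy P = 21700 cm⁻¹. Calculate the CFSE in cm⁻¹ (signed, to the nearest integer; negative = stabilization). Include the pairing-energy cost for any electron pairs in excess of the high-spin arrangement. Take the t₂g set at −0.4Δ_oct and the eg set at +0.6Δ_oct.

-33380

Group 9 minus oxidation state +2 gives a d⁷ configuration for Co²⁺.
Since Δ_oct = 30600 cm⁻¹ > P = 21700 cm⁻¹, the complex adopts the low-spin configuration.
That gives t₂g⁶ eg¹.
Orbital CFSE = -1.8Δ_oct = -1.8 × 30600 = -55080 cm⁻¹.
Excess pairs vs high-spin: 3 − 2 = 1; pairing cost = +21700 cm⁻¹.
Net CFSE = -55080 + 21700 = -33380 cm⁻¹.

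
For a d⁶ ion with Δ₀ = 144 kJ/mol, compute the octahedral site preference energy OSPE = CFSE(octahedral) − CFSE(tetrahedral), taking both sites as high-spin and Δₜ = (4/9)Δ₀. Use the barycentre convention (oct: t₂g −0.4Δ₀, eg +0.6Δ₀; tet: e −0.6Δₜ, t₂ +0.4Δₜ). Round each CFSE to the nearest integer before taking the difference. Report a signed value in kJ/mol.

-20

Octahedral high-spin t₂g⁴ eg²: CFSE = -0.4 × 144 = -58 kJ/mol.
Tetrahedral e³ t₂³ gives -0.6Δₜ = -0.6 × (4/9) × 144 = -38 kJ/mol.
OSPE = -58 − (-38) = -20 kJ/mol.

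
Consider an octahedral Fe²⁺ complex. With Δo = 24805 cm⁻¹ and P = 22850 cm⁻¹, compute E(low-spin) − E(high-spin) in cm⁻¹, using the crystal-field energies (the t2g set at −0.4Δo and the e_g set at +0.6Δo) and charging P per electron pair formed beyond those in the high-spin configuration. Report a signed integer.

-3910

Group 8 minus oxidation state +2 gives a d⁶ configuration for Fe²⁺.
High-spin: t2g^4 e_g^2, CFSE = -0.4Δo = -9922 cm⁻¹.
For low-spin the configuration is t2g^6 e_g^0: orbital energy -2.4 × 24805 = -59532 cm⁻¹, and 2 additional pairs relative to high-spin add 45700 cm⁻¹, giving -13832 cm⁻¹.
The difference is -13832 − (-9922) = -3910 cm⁻¹, so low-spin lies lower.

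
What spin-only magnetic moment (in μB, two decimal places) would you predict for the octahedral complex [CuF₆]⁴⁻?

1.73 μB

Each F⁻ contributes -1; 6 × (-1) = -6. With overall charge -4, Cu is in the +2 oxidation state.
Group 11 minus oxidation state +2 gives a d⁹ configuration for Cu²⁺.
Configuration: t2g^6 e_g^3 → 1 unpaired electron.
μ(spin-only) = √[1(1+2)] = √3 ≈ 1.73 μB.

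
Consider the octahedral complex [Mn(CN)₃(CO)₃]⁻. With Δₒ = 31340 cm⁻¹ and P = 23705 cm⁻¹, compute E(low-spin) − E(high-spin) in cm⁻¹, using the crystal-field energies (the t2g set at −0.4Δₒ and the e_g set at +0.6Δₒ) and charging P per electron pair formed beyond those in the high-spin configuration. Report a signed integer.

-15270

Ligand charges: 3×(-1) from CN⁻ and 3×(+0) from CO sum to -3; with overall charge -1, Mn is +2.
Mn sits in group 7; removing 2 electrons leaves Mn²⁺ with 7 − 2 = 5 d electrons.
High-spin d⁵ fills as t2g^3 e_g^2 with CFSE 3(−0.4) + 2(+0.6) = 0.0Δₒ = 0 cm⁻¹.
For low-spin the configuration is t2g^5 e_g^0: orbital energy -2.0 × 31340 = -62680 cm⁻¹, and 2 additional pairs relative to high-spin add 47410 cm⁻¹, giving -15270 cm⁻¹.
The difference is -15270 − (0) = -15270 cm⁻¹, so low-spin lies lower.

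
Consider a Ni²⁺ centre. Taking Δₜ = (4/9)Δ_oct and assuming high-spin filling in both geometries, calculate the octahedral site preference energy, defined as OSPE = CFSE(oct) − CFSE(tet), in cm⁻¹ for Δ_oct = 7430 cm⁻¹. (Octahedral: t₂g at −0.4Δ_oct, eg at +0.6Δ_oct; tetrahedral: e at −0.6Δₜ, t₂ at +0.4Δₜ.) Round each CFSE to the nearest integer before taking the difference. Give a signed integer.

Ni is in group 10, so Ni²⁺ is d⁸ (10 − 2 = 8).
In an octahedral site d⁸ (HS) is t₂g⁶ eg², giving CFSE(oct) = -1.2Δ_oct = -8916 cm⁻¹.
Tetrahedral e⁴ t₂⁴ gives -0.8Δₜ = -0.8 × (4/9) × 7430 = -2642 cm⁻¹.
Subtracting, OSPE = -8916 − (-2642) = -6274 cm⁻¹.

-6274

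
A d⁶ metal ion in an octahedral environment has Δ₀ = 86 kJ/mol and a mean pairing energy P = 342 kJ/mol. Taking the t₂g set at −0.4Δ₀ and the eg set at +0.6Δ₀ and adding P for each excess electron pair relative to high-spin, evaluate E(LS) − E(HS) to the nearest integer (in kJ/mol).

512

In the high-spin limit (t₂g⁴ eg²) the orbital term is -0.4Δ₀ = -34 kJ/mol, with no excess pairing.
Low-spin: t₂g⁶ eg⁰, orbital CFSE = -2.4Δ₀ = -206 kJ/mol; plus 2 excess pairs × P = +684 kJ/mol; total 478 kJ/mol.
The difference is 478 − (-34) = 512 kJ/mol, so high-spin lies lower.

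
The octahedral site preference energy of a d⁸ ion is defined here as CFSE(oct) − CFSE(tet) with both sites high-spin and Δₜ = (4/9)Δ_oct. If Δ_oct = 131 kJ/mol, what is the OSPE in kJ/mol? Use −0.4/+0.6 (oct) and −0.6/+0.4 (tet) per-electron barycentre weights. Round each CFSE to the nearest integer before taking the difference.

-110

Octahedral (high-spin): t2g^6 e_g^2, CFSE = 6(−0.4) + 2(+0.6) = -1.2Δ_oct = -1.2 × 131 = -157 kJ/mol.
Tetrahedral: e^4 t2^4, CFSE = 4(−0.6) + 4(+0.4) = -0.8Δₜ = -0.8 × (4/9) × 131 = -47 kJ/mol.
OSPE = CFSE(oct) − CFSE(tet) = -157 − (-47) = -110 kJ/mol.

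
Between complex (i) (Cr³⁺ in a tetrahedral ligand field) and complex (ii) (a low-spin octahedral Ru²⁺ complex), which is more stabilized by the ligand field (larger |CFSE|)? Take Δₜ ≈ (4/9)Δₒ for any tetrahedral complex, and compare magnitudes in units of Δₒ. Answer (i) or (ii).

(ii)

(i): Cr is in group 6, so Cr³⁺ is d³ (6 − 3 = 3); Tetrahedral splitting is small, so the complex is high-spin; e^2 t2^1, CFSE = -0.8Δₜ ≈ -0.36Δₒ.
(ii): Ru²⁺: group 8, so d-count = 8 − 2 = 6; t2g^6 e_g^0, CFSE = -2.4Δₒ.
So (ii) has the larger |CFSE|.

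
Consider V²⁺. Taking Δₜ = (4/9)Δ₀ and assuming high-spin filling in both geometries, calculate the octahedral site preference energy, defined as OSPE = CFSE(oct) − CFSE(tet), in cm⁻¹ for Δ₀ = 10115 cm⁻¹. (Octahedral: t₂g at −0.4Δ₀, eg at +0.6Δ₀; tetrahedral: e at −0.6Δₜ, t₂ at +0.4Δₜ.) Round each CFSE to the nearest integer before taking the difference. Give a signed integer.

V sits in group 5; removing 2 electrons leaves V²⁺ with 5 − 2 = 3 d electrons.
In an octahedral site d³ (HS) is t2g^3 e_g^0, giving CFSE(oct) = -1.2Δ₀ = -12138 cm⁻¹.
In a tetrahedral site the filling is e^2 t2^1: CFSE(tet) = -0.8Δₜ = -0.8 × (4/9)(10115) = -3596 cm⁻¹.
Subtracting, OSPE = -12138 − (-3596) = -8542 cm⁻¹.

-8542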